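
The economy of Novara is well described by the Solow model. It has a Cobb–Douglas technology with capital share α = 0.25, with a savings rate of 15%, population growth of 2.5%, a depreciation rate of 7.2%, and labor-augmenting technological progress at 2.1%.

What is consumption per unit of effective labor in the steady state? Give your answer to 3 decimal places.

In steady state, investment equals break-even investment: s·k^α = (n + g + δ)·k.
Rearranging, k^(1−α) = s / (n + g + δ).
k^0.75 = 0.15 / (0.025 + 0.021 + 0.072) = 0.15 / 0.118 = 1.2712
k* = 1.2712^(1/0.75) ≈ 1.3771
y* = (k*)^α = 1.3771^0.25 ≈ 1.0833
c* = (1 − s)·y* = (1 − 0.15) × 1.0833 ≈ 0.9208

c* ≈ 0.921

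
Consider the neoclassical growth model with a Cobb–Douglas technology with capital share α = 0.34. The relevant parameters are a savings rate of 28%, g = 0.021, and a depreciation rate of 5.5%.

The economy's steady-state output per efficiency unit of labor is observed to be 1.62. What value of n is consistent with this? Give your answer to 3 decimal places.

n ≈ 0.034

At the steady state, Δk = 0, so s·k^α = (n + g + δ)·k.
Since y* = [s/(n + g + δ)]^(α/(1−α)), we have s/(n + g + δ) = (y*)^((1−α)/α) = 1.62^1.9412 = 2.5510.
Therefore n + g + δ = s / 2.5510 = 0.28 / 2.5510 = 0.1098, so n = 0.1098 − 0.076 = 0.0338.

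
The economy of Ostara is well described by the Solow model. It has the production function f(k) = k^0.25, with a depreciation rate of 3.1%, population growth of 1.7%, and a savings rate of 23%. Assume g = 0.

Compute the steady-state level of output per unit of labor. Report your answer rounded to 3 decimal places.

Steady state requires s·f(k) = (n + δ)·k, i.e. s·k^α = (n + δ)·k.
Rearranging, k^(1−α) = s / (n + δ).
k^0.75 = 0.23 / (0.017 + 0.031) = 0.23 / 0.048 = 4.7917
k* = 4.7917^(1/0.75) ≈ 8.0783
y* = (k*)^α = 8.0783^0.25 ≈ 1.6859

y* = 1.686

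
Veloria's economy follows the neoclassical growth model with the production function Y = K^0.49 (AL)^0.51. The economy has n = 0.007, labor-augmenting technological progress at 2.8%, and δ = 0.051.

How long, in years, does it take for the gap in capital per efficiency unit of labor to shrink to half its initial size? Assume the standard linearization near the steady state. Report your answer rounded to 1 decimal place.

Near the steady state the convergence rate is λ = (1 − α)(n + g + δ).
λ = (1 − 0.49) × 0.086 = 0.51 × 0.086 = 0.04386
Half-life = ln 2 / λ = 0.6931 / 0.04386 ≈ 15.80 years

half-life ≈ 15.8 years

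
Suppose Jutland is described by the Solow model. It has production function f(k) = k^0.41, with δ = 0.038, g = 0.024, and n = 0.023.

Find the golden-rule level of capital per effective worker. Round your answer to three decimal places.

The golden rule sets f'(k) = n + g + δ, i.e. α·k^(α−1) = n + g + δ.
So k^(1−α) = α / (n + g + δ) = 0.41 / 0.085 = 4.8235.
k_gold = 4.8235^(1/0.59) ≈ 14.3960

k_gold ≈ 14.396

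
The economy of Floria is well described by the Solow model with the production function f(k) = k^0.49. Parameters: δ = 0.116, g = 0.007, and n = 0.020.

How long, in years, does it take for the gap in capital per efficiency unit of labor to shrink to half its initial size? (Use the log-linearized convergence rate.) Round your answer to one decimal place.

half-life ≈ 9.5 years

Near the steady state the convergence rate is λ = (1 − α)(n + g + δ).
λ = (1 − 0.49) × 0.143 = 0.51 × 0.143 = 0.07293
Half-life = ln 2 / λ = 0.6931 / 0.07293 ≈ 9.50 years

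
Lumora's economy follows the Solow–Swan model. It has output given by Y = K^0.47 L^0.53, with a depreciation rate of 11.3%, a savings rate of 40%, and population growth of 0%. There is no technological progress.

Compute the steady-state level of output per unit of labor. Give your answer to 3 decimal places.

y* = 3.068

In steady state, investment equals break-even investment: s·k^α = (n + δ)·k.
Dividing both sides by k: k^(1−α) = s / (n + δ).
k^0.53 = 0.40 / (0.000 + 0.113) = 0.40 / 0.113 = 3.5398
k* = 3.5398^(1/0.53) ≈ 10.8595
y* = (k*)^α = 10.8595^0.47 ≈ 3.0678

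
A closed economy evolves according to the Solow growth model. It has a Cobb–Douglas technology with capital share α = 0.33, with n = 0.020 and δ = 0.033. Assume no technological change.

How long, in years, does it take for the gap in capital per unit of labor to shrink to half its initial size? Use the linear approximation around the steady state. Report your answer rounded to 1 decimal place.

Near the steady state the convergence rate is λ = (1 − α)(n + δ).
λ = (1 − 0.33) × 0.053 = 0.67 × 0.053 = 0.03551
Half-life = ln 2 / λ = 0.6931 / 0.03551 ≈ 19.52 years

t_½ ≈ 19.5 years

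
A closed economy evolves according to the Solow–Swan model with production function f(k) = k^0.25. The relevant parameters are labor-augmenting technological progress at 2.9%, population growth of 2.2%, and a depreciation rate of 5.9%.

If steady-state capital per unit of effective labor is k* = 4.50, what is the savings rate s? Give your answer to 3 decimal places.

At the steady state, Δk = 0, so s·k^α = (n + g + δ)·k.
So s / (n + g + δ) = (k*)^(1−α) = 4.50^0.75 = 3.0897.
Therefore s = 3.0897 × (n + g + δ) = 3.0897 × 0.110 = 0.3399.

s ≈ 0.340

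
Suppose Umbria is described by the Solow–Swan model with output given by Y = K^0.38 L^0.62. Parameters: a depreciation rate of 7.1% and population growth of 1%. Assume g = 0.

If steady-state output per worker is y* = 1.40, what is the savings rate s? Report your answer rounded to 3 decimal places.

s ≈ 0.140

In steady state, investment equals break-even investment: s·k^α = (n + δ)·k.
Since y* = [s/(n + δ)]^(α/(1−α)), we have s/(n + δ) = (y*)^((1−α)/α) = 1.40^1.6316 = 1.7315.
Therefore s = 1.7315 × (n + δ) = 1.7315 × 0.081 = 0.1403.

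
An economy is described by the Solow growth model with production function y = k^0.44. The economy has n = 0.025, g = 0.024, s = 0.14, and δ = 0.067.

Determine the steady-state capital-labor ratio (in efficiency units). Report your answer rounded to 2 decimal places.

k* ≈ 1.40

At the steady state, Δk = 0, so s·k^α = (n + g + δ)·k.
Dividing both sides by k: k^(1−α) = s / (n + g + δ).
k^0.56 = 0.14 / (0.025 + 0.024 + 0.067) = 0.14 / 0.116 = 1.2069
k* = 1.2069^(1/0.56) ≈ 1.3991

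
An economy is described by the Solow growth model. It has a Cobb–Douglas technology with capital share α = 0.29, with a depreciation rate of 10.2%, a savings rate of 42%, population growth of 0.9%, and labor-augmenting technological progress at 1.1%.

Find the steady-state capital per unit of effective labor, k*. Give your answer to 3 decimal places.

k* ≈ 5.704

In steady state, investment equals break-even investment: s·k^α = (n + g + δ)·k.
Rearranging, k^(1−α) = s / (n + g + δ).
k^0.71 = 0.42 / (0.009 + 0.011 + 0.102) = 0.42 / 0.122 = 3.4426
k* = 3.4426^(1/0.71) ≈ 5.7040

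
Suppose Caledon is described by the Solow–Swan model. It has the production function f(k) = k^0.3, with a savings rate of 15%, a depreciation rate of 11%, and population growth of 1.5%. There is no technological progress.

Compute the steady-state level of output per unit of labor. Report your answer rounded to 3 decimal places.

At the steady state, Δk = 0, so s·k^α = (n + δ)·k.
Rearranging, k^(1−α) = s / (n + δ).
k^0.7 = 0.15 / (0.015 + 0.110) = 0.15 / 0.125 = 1.2000
k* = 1.2000^(1/0.7) ≈ 1.2975
y* = (k*)^α = 1.2975^0.3 ≈ 1.0813

y* = 1.081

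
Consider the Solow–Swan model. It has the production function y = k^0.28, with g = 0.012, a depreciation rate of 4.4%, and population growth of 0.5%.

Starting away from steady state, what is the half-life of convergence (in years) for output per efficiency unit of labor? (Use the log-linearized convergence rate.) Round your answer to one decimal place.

Near the steady state the convergence rate is λ = (1 − α)(n + g + δ).
λ = (1 − 0.28) × 0.061 = 0.72 × 0.061 = 0.04392
Half-life = ln 2 / λ = 0.6931 / 0.04392 ≈ 15.78 years

half-life ≈ 15.8 years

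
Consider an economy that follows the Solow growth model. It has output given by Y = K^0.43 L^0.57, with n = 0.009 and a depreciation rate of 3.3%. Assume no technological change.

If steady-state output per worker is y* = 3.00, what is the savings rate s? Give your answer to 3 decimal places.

s ≈ 0.180

In steady state, investment equals break-even investment: s·k^α = (n + δ)·k.
Since y* = [s/(n + δ)]^(α/(1−α)), we have s/(n + δ) = (y*)^((1−α)/α) = 3.00^1.3256 = 4.2901.
Therefore s = 4.2901 × (n + δ) = 4.2901 × 0.042 = 0.1802.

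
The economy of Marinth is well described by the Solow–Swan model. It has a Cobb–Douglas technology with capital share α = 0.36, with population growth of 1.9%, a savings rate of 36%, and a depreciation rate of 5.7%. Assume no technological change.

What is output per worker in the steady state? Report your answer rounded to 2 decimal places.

At the steady state, Δk = 0, so s·k^α = (n + δ)·k.
Rearranging, k^(1−α) = s / (n + δ).
k^0.64 = 0.36 / (0.019 + 0.057) = 0.36 / 0.076 = 4.7368
k* = 4.7368^(1/0.64) ≈ 11.3618
y* = (k*)^α = 11.3618^0.36 ≈ 2.3986

y* = 2.40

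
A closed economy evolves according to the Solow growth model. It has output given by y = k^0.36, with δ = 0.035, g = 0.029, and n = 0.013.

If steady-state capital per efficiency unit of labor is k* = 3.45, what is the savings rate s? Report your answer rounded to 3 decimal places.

Steady state requires s·f(k) = (n + g + δ)·k, i.e. s·k^α = (n + g + δ)·k.
So s / (n + g + δ) = (k*)^(1−α) = 3.45^0.64 = 2.2090.
Therefore s = 2.2090 × (n + g + δ) = 2.2090 × 0.077 = 0.1701.

s ≈ 0.170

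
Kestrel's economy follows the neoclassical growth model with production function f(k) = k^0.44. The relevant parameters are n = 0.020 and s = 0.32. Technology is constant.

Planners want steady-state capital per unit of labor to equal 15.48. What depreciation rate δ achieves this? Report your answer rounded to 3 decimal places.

δ ≈ 0.049

At the steady state, Δk = 0, so s·k^α = (n + δ)·k.
So s / (n + δ) = (k*)^(1−α) = 15.48^0.56 = 4.6374.
Therefore n + δ = s / 4.6374 = 0.32 / 4.6374 = 0.0690, so δ = 0.0690 − 0.020 = 0.0490.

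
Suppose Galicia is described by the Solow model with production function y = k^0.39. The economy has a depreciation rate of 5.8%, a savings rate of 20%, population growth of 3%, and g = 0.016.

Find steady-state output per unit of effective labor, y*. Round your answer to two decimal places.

y* = 1.52

In steady state, investment equals break-even investment: s·k^α = (n + g + δ)·k.
Dividing both sides by k: k^(1−α) = s / (n + g + δ).
k^0.61 = 0.20 / (0.030 + 0.016 + 0.058) = 0.20 / 0.104 = 1.9231
k* = 1.9231^(1/0.61) ≈ 2.9213
y* = (k*)^α = 2.9213^0.39 ≈ 1.5191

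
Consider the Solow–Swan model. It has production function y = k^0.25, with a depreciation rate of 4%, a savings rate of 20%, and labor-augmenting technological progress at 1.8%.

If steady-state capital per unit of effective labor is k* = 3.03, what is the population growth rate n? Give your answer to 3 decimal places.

n ≈ 0.029

In steady state, investment equals break-even investment: s·k^α = (n + g + δ)·k.
So s / (n + g + δ) = (k*)^(1−α) = 3.03^0.75 = 2.2966.
Therefore n + g + δ = s / 2.2966 = 0.20 / 2.2966 = 0.0871, so n = 0.0871 − 0.058 = 0.0291.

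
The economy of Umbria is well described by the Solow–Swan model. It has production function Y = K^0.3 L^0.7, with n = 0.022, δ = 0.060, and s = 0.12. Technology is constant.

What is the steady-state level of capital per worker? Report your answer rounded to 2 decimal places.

k* = 1.72

Steady state requires s·f(k) = (n + δ)·k, i.e. s·k^α = (n + δ)·k.
Dividing both sides by k: k^(1−α) = s / (n + δ).
k^0.7 = 0.12 / (0.022 + 0.060) = 0.12 / 0.082 = 1.4634
k* = 1.4634^(1/0.7) ≈ 1.7228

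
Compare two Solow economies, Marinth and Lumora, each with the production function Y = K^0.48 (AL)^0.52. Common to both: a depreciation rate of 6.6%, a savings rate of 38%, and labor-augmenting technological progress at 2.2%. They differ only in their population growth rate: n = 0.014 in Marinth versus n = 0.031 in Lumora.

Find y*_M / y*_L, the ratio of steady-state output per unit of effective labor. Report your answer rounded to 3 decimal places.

Steady-state y* = [s/(n + g + δ)]^(α/(1−α)), so the ratio is [ (s_M/(n + g + δ)_M) / (s_L/(n + g + δ)_L) ]^0.9231.
s_M/(n + g + δ)_M = 0.38/0.102 = 3.7255; s_L/(n + g + δ)_L = 0.38/0.119 = 3.1933.
Ratio = (3.7255/3.1933)^0.9231 = 1.1667^0.9231 ≈ 1.1529

y*_M / y*_L ≈ 1.153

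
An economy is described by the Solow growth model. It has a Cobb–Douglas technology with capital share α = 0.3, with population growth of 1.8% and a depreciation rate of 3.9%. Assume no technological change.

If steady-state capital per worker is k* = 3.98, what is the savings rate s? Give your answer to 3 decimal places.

s ≈ 0.150

Steady state requires s·f(k) = (n + δ)·k, i.e. s·k^α = (n + δ)·k.
So s / (n + δ) = (k*)^(1−α) = 3.98^0.7 = 2.6298.
Therefore s = 2.6298 × (n + δ) = 2.6298 × 0.057 = 0.1499.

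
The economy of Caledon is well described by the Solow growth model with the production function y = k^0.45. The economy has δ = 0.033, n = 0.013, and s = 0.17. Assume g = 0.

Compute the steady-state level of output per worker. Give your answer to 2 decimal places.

Steady state requires s·f(k) = (n + δ)·k, i.e. s·k^α = (n + δ)·k.
Rearranging, k^(1−α) = s / (n + δ).
k^0.55 = 0.17 / (0.013 + 0.033) = 0.17 / 0.046 = 3.6957
k* = 3.6957^(1/0.55) ≈ 10.7690
y* = (k*)^α = 10.7690^0.45 ≈ 2.9139

y* = 2.91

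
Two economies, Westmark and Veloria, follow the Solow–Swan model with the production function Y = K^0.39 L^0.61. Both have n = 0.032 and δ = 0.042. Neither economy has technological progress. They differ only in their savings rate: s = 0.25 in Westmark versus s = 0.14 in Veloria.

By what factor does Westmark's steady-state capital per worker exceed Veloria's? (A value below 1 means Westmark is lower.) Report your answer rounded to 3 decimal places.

Steady-state k* = [s/(n + δ)]^(1/(1−α)), so the ratio is [ (s_W/(n + δ)_W) / (s_V/(n + δ)_V) ]^1.6393.
s_W/(n + δ)_W = 0.25/0.074 = 3.3784; s_V/(n + δ)_V = 0.14/0.074 = 1.8919.
Ratio = (3.3784/1.8919)^1.6393 = 1.7857^1.6393 ≈ 2.5870

ratio ≈ 2.587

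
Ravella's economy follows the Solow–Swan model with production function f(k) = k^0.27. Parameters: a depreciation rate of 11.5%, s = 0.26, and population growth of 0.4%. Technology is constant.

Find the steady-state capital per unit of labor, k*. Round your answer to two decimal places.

Steady state requires s·f(k) = (n + δ)·k, i.e. s·k^α = (n + δ)·k.
Dividing both sides by k: k^(1−α) = s / (n + δ).
k^0.73 = 0.26 / (0.004 + 0.115) = 0.26 / 0.119 = 2.1849
k* = 2.1849^(1/0.73) ≈ 2.9173

k* = 2.92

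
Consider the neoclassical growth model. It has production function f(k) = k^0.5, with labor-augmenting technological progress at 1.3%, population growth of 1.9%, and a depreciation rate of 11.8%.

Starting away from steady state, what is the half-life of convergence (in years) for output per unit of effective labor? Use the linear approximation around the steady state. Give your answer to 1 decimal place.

Near the steady state the convergence rate is λ = (1 − α)(n + g + δ).
λ = (1 − 0.5) × 0.150 = 0.5 × 0.150 = 0.0750
Half-life = ln 2 / λ = 0.6931 / 0.0750 ≈ 9.24 years

t_½ ≈ 9.2 years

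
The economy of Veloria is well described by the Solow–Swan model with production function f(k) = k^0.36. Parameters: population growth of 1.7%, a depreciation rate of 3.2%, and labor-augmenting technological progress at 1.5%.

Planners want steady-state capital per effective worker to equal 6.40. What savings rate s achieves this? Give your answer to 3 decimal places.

s ≈ 0.210

At the steady state, Δk = 0, so s·k^α = (n + g + δ)·k.
So s / (n + g + δ) = (k*)^(1−α) = 6.40^0.64 = 3.2806.
Therefore s = 3.2806 × (n + g + δ) = 3.2806 × 0.064 = 0.2100.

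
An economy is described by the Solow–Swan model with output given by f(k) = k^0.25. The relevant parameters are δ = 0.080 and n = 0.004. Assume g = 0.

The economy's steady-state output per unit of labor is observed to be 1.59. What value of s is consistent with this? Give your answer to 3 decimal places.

At the steady state, Δk = 0, so s·k^α = (n + δ)·k.
Since y* = [s/(n + δ)]^(α/(1−α)), we have s/(n + δ) = (y*)^((1−α)/α) = 1.59^3 = 4.0197.
Therefore s = 4.0197 × (n + δ) = 4.0197 × 0.084 = 0.3377.

s ≈ 0.338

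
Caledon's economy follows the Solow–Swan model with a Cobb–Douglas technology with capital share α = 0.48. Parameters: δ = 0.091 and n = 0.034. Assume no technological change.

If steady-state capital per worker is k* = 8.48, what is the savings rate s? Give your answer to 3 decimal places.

s ≈ 0.380

In steady state, investment equals break-even investment: s·k^α = (n + δ)·k.
So s / (n + δ) = (k*)^(1−α) = 8.48^0.52 = 3.0392.
Therefore s = 3.0392 × (n + δ) = 3.0392 × 0.125 = 0.3799.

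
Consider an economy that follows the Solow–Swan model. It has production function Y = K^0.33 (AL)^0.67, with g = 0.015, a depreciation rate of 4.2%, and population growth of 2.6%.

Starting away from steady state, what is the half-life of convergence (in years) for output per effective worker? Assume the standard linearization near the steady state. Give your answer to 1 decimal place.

Near the steady state the convergence rate is λ = (1 − α)(n + g + δ).
λ = (1 − 0.33) × 0.083 = 0.67 × 0.083 = 0.05561
Half-life = ln 2 / λ = 0.6931 / 0.05561 ≈ 12.46 years

half-life ≈ 12.5 years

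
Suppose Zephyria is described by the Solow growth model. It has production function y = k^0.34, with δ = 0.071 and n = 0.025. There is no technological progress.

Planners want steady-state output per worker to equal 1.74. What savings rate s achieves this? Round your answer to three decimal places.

At the steady state, Δk = 0, so s·k^α = (n + δ)·k.
Since y* = [s/(n + δ)]^(α/(1−α)), we have s/(n + δ) = (y*)^((1−α)/α) = 1.74^1.9412 = 2.9306.
Therefore s = 2.9306 × (n + δ) = 2.9306 × 0.096 = 0.2813.

s ≈ 0.281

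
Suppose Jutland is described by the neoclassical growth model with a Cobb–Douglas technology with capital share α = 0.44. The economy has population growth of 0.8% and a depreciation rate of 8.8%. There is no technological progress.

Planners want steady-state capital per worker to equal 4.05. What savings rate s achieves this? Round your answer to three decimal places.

s ≈ 0.210

At the steady state, Δk = 0, so s·k^α = (n + δ)·k.
So s / (n + δ) = (k*)^(1−α) = 4.05^0.56 = 2.1886.
Therefore s = 2.1886 × (n + δ) = 2.1886 × 0.096 = 0.2101.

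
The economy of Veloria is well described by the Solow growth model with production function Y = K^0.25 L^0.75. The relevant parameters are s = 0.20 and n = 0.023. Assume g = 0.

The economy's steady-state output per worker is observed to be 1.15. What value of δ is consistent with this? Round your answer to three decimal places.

δ ≈ 0.109

Steady state requires s·f(k) = (n + δ)·k, i.e. s·k^α = (n + δ)·k.
Since y* = [s/(n + δ)]^(α/(1−α)), we have s/(n + δ) = (y*)^((1−α)/α) = 1.15^3 = 1.5209.
Therefore n + δ = s / 1.5209 = 0.20 / 1.5209 = 0.1315, so δ = 0.1315 − 0.023 = 0.1085.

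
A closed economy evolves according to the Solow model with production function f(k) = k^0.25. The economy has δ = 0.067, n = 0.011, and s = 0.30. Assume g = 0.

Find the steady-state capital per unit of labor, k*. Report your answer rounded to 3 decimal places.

At the steady state, Δk = 0, so s·k^α = (n + δ)·k.
Rearranging, k^(1−α) = s / (n + δ).
k^0.75 = 0.30 / (0.011 + 0.067) = 0.30 / 0.078 = 3.8462
k* = 3.8462^(1/0.75) ≈ 6.0262

k* = 6.026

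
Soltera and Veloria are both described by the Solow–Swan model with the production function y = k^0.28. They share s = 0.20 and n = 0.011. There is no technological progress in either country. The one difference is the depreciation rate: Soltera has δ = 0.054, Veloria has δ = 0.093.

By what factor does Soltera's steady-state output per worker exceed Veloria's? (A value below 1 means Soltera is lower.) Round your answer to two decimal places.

ratio ≈ 1.20

Steady-state y* = [s/(n + δ)]^(α/(1−α)), so the ratio is [ (s_S/(n + δ)_S) / (s_V/(n + δ)_V) ]^0.3889.
s_S/(n + δ)_S = 0.20/0.065 = 3.0769; s_V/(n + δ)_V = 0.20/0.104 = 1.9231.
Ratio = (3.0769/1.9231)^0.3889 = 1.6000^0.3889 ≈ 1.2006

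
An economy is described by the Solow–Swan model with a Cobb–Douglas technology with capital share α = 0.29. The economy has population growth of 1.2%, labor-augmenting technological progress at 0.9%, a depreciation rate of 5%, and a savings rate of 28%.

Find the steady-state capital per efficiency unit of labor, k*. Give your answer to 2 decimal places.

k* = 6.91

At the steady state, Δk = 0, so s·k^α = (n + g + δ)·k.
Rearranging, k^(1−α) = s / (n + g + δ).
k^0.71 = 0.28 / (0.012 + 0.009 + 0.050) = 0.28 / 0.071 = 3.9437
k* = 3.9437^(1/0.71) ≈ 6.9072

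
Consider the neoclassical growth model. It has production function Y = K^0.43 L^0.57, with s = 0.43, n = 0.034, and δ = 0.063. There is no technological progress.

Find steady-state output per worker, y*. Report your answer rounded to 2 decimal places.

At the steady state, Δk = 0, so s·k^α = (n + δ)·k.
Rearranging, k^(1−α) = s / (n + δ).
k^0.57 = 0.43 / (0.034 + 0.063) = 0.43 / 0.097 = 4.4330
k* = 4.4330^(1/0.57) ≈ 13.6319
y* = (k*)^α = 13.6319^0.43 ≈ 3.0751

y* = 3.08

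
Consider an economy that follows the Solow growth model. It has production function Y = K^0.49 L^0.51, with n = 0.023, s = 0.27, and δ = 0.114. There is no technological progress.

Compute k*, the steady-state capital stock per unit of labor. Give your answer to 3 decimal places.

k* ≈ 3.782

In steady state, investment equals break-even investment: s·k^α = (n + δ)·k.
Rearranging, k^(1−α) = s / (n + δ).
k^0.51 = 0.27 / (0.023 + 0.114) = 0.27 / 0.137 = 1.9708
k* = 1.9708^(1/0.51) ≈ 3.7821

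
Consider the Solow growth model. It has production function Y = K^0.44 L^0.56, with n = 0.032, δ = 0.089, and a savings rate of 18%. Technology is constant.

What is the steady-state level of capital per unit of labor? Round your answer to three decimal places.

k* = 2.032

In steady state, investment equals break-even investment: s·k^α = (n + δ)·k.
Dividing both sides by k: k^(1−α) = s / (n + δ).
k^0.56 = 0.18 / (0.032 + 0.089) = 0.18 / 0.121 = 1.4876
k* = 1.4876^(1/0.56) ≈ 2.0324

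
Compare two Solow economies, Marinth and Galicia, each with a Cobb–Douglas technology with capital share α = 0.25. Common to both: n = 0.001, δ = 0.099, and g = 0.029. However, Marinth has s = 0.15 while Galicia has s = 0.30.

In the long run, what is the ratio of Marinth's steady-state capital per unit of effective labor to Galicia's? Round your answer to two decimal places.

Steady-state k* = [s/(n + g + δ)]^(1/(1−α)), so the ratio is [ (s_M/(n + g + δ)_M) / (s_G/(n + g + δ)_G) ]^1.3333.
s_M/(n + g + δ)_M = 0.15/0.129 = 1.1628; s_G/(n + g + δ)_G = 0.30/0.129 = 2.3256.
Ratio = (1.1628/2.3256)^1.3333 = 0.5000^1.3333 ≈ 0.3969

k*_M / k*_G ≈ 0.40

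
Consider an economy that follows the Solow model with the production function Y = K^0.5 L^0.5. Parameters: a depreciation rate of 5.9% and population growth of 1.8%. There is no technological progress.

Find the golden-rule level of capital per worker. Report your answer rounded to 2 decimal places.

k_gold ≈ 42.17

The golden rule sets f'(k) = n + δ, i.e. α·k^(α−1) = n + δ.
So k^(1−α) = α / (n + δ) = 0.5 / 0.077 = 6.4935.
k_gold = 6.4935^(1/0.5) ≈ 42.1655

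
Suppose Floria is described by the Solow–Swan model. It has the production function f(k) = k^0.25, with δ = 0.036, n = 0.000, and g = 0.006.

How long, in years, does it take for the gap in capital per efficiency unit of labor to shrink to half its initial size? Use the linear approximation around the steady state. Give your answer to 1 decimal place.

t_½ ≈ 22.0 years

Near the steady state the convergence rate is λ = (1 − α)(n + g + δ).
λ = (1 − 0.25) × 0.042 = 0.75 × 0.042 = 0.0315
Half-life = ln 2 / λ = 0.6931 / 0.0315 ≈ 22.00 years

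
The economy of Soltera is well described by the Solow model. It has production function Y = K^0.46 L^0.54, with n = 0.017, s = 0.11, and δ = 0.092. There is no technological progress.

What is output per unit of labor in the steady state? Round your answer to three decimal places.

Steady state requires s·f(k) = (n + δ)·k, i.e. s·k^α = (n + δ)·k.
Rearranging, k^(1−α) = s / (n + δ).
k^0.54 = 0.11 / (0.017 + 0.092) = 0.11 / 0.109 = 1.0092
k* = 1.0092^(1/0.54) ≈ 1.0171
y* = (k*)^α = 1.0171^0.46 ≈ 1.0078

y* ≈ 1.008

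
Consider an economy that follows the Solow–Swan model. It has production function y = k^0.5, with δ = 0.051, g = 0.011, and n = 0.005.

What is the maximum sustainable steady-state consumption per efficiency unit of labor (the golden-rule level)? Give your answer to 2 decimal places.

c_gold ≈ 3.73

At the golden rule, f'(k) = n + g + δ, so α·k^(α−1) = n + g + δ and k_gold = (α/(n + g + δ))^(1/(1−α)).
k_gold = (0.5/0.067)^(1/0.5) = 7.4627^2 ≈ 55.6919
c_gold = f(k_gold) − (n + g + δ)·k_gold = 7.4627 − 0.067×55.6919 ≈ 3.7313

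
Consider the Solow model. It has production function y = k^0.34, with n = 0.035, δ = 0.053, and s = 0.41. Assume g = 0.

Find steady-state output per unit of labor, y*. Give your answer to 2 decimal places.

y* = 2.21

At the steady state, Δk = 0, so s·k^α = (n + δ)·k.
Rearranging, k^(1−α) = s / (n + δ).
k^0.66 = 0.41 / (0.035 + 0.053) = 0.41 / 0.088 = 4.6591
k* = 4.6591^(1/0.66) ≈ 10.2939
y* = (k*)^α = 10.2939^0.34 ≈ 2.2094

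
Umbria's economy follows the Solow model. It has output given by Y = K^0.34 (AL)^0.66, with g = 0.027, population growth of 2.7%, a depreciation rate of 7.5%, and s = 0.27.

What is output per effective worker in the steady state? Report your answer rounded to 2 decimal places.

y* = 1.46

At the steady state, Δk = 0, so s·k^α = (n + g + δ)·k.
Rearranging, k^(1−α) = s / (n + g + δ).
k^0.66 = 0.27 / (0.027 + 0.027 + 0.075) = 0.27 / 0.129 = 2.0930
k* = 2.0930^(1/0.66) ≈ 3.0621
y* = (k*)^α = 3.0621^0.34 ≈ 1.4630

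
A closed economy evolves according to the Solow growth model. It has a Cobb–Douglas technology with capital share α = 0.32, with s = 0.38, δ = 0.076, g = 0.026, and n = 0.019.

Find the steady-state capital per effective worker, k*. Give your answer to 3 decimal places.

k* ≈ 5.381

Steady state requires s·f(k) = (n + g + δ)·k, i.e. s·k^α = (n + g + δ)·k.
Rearranging, k^(1−α) = s / (n + g + δ).
k^0.68 = 0.38 / (0.019 + 0.026 + 0.076) = 0.38 / 0.121 = 3.1405
k* = 3.1405^(1/0.68) ≈ 5.3812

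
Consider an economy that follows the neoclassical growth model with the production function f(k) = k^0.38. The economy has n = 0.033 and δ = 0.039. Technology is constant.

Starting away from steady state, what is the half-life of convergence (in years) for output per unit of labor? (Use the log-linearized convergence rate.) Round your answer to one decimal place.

t_½ ≈ 15.5 years

Near the steady state the convergence rate is λ = (1 − α)(n + δ).
λ = (1 − 0.38) × 0.072 = 0.62 × 0.072 = 0.04464
Half-life = ln 2 / λ = 0.6931 / 0.04464 ≈ 15.53 years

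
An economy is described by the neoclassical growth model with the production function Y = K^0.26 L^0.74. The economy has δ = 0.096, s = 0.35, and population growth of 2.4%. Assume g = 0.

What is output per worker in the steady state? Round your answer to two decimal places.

y* = 1.46

At the steady state, Δk = 0, so s·k^α = (n + δ)·k.
Rearranging, k^(1−α) = s / (n + δ).
k^0.74 = 0.35 / (0.024 + 0.096) = 0.35 / 0.120 = 2.9167
k* = 2.9167^(1/0.74) ≈ 4.2485
y* = (k*)^α = 4.2485^0.26 ≈ 1.4566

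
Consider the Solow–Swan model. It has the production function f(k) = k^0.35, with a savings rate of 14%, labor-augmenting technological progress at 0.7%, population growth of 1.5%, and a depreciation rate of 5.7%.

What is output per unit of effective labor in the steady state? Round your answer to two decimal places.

In steady state, investment equals break-even investment: s·k^α = (n + g + δ)·k.
Rearranging, k^(1−α) = s / (n + g + δ).
k^0.65 = 0.14 / (0.015 + 0.007 + 0.057) = 0.14 / 0.079 = 1.7722
k* = 1.7722^(1/0.65) ≈ 2.4117
y* = (k*)^α = 2.4117^0.35 ≈ 1.3609

y* ≈ 1.36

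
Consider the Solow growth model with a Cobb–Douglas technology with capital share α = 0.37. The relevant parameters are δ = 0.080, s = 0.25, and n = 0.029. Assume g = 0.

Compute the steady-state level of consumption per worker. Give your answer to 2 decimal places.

c* ≈ 1.22

Steady state requires s·f(k) = (n + δ)·k, i.e. s·k^α = (n + δ)·k.
Rearranging, k^(1−α) = s / (n + δ).
k^0.63 = 0.25 / (0.029 + 0.080) = 0.25 / 0.109 = 2.2936
k* = 2.2936^(1/0.63) ≈ 3.7347
y* = (k*)^α = 3.7347^0.37 ≈ 1.6283
c* = (1 − s)·y* = (1 − 0.25) × 1.6283 ≈ 1.2212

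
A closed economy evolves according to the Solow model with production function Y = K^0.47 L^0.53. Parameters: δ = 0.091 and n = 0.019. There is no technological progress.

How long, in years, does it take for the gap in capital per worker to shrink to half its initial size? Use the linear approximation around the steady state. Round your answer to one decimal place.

Near the steady state the convergence rate is λ = (1 − α)(n + δ).
λ = (1 − 0.47) × 0.110 = 0.53 × 0.110 = 0.0583
Half-life = ln 2 / λ = 0.6931 / 0.0583 ≈ 11.89 years

half-life ≈ 11.9 years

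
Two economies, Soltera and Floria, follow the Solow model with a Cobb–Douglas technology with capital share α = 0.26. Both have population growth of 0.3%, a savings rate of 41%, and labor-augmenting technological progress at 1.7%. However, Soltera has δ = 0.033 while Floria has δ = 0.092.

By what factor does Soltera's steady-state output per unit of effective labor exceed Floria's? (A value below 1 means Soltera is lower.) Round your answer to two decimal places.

Steady-state y* = [s/(n + g + δ)]^(α/(1−α)), so the ratio is [ (s_S/(n + g + δ)_S) / (s_F/(n + g + δ)_F) ]^0.3514.
s_S/(n + g + δ)_S = 0.41/0.053 = 7.7358; s_F/(n + g + δ)_F = 0.41/0.112 = 3.6607.
Ratio = (7.7358/3.6607)^0.3514 = 2.1132^0.3514 ≈ 1.3007

ratio ≈ 1.30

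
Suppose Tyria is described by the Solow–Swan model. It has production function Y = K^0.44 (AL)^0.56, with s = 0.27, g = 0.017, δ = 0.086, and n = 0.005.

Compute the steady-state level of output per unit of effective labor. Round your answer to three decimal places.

y* ≈ 2.054

At the steady state, Δk = 0, so s·k^α = (n + g + δ)·k.
Dividing both sides by k: k^(1−α) = s / (n + g + δ).
k^0.56 = 0.27 / (0.005 + 0.017 + 0.086) = 0.27 / 0.108 = 2.5000
k* = 2.5000^(1/0.56) ≈ 5.1358
y* = (k*)^α = 5.1358^0.44 ≈ 2.0543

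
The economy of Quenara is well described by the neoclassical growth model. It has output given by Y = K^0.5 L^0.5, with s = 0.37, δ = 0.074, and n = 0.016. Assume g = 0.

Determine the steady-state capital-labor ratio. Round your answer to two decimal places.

k* = 16.90

In steady state, investment equals break-even investment: s·k^α = (n + δ)·k.
Rearranging, k^(1−α) = s / (n + δ).
k^0.5 = 0.37 / (0.016 + 0.074) = 0.37 / 0.090 = 4.1111
k* = 4.1111^(1/0.5) ≈ 16.9011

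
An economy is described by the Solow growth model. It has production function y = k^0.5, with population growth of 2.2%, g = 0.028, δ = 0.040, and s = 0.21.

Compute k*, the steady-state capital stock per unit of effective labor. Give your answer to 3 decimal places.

At the steady state, Δk = 0, so s·k^α = (n + g + δ)·k.
Rearranging, k^(1−α) = s / (n + g + δ).
k^0.5 = 0.21 / (0.022 + 0.028 + 0.040) = 0.21 / 0.090 = 2.3333
k* = 2.3333^(1/0.5) ≈ 5.4443

k* = 5.444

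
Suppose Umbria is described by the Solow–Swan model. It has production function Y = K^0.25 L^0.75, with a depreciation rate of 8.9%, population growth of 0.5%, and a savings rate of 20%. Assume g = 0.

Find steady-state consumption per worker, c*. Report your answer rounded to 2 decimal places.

At the steady state, Δk = 0, so s·k^α = (n + δ)·k.
Rearranging, k^(1−α) = s / (n + δ).
k^0.75 = 0.20 / (0.005 + 0.089) = 0.20 / 0.094 = 2.1277
k* = 2.1277^(1/0.75) ≈ 2.7366
y* = (k*)^α = 2.7366^0.25 ≈ 1.2862
c* = (1 − s)·y* = (1 − 0.20) × 1.2862 ≈ 1.0290

c* = 1.03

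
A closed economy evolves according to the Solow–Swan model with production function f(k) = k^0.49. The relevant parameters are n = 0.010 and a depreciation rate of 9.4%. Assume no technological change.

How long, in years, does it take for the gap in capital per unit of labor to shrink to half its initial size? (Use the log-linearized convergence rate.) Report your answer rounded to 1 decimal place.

Near the steady state the convergence rate is λ = (1 − α)(n + δ).
λ = (1 − 0.49) × 0.104 = 0.51 × 0.104 = 0.05304
Half-life = ln 2 / λ = 0.6931 / 0.05304 ≈ 13.07 years

about 13.1 years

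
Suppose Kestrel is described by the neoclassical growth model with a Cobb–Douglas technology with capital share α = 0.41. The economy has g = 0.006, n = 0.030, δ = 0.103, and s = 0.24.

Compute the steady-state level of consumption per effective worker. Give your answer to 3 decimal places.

c* ≈ 1.111

In steady state, investment equals break-even investment: s·k^α = (n + g + δ)·k.
Rearranging, k^(1−α) = s / (n + g + δ).
k^0.59 = 0.24 / (0.030 + 0.006 + 0.103) = 0.24 / 0.139 = 1.7266
k* = 1.7266^(1/0.59) ≈ 2.5236
y* = (k*)^α = 2.5236^0.41 ≈ 1.4616
c* = (1 − s)·y* = (1 − 0.24) × 1.4616 ≈ 1.1108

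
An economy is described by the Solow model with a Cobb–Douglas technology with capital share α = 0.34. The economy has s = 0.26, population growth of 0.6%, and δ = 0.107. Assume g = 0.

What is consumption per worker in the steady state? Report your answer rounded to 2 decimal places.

In steady state, investment equals break-even investment: s·k^α = (n + δ)·k.
Rearranging, k^(1−α) = s / (n + δ).
k^0.66 = 0.26 / (0.006 + 0.107) = 0.26 / 0.113 = 2.3009
k* = 2.3009^(1/0.66) ≈ 3.5345
y* = (k*)^α = 3.5345^0.34 ≈ 1.5361
c* = (1 − s)·y* = (1 − 0.26) × 1.5361 ≈ 1.1367

c* = 1.14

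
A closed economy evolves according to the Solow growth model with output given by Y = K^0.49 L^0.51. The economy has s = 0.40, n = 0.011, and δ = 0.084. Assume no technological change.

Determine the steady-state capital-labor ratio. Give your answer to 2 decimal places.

k* ≈ 16.76

At the steady state, Δk = 0, so s·k^α = (n + δ)·k.
Rearranging, k^(1−α) = s / (n + δ).
k^0.51 = 0.40 / (0.011 + 0.084) = 0.40 / 0.095 = 4.2105
k* = 4.2105^(1/0.51) ≈ 16.7565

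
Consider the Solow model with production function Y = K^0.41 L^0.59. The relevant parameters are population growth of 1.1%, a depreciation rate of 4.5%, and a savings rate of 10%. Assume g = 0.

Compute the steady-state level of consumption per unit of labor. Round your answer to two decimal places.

In steady state, investment equals break-even investment: s·k^α = (n + δ)·k.
Rearranging, k^(1−α) = s / (n + δ).
k^0.59 = 0.10 / (0.011 + 0.045) = 0.10 / 0.056 = 1.7857
k* = 1.7857^(1/0.59) ≈ 2.6717
y* = (k*)^α = 2.6717^0.41 ≈ 1.4962
c* = (1 − s)·y* = (1 − 0.10) × 1.4962 ≈ 1.3466

c* ≈ 1.35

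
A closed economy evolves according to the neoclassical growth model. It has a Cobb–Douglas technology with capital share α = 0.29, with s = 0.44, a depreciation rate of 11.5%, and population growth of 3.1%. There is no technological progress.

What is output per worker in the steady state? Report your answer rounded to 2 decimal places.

Steady state requires s·f(k) = (n + δ)·k, i.e. s·k^α = (n + δ)·k.
Rearranging, k^(1−α) = s / (n + δ).
k^0.71 = 0.44 / (0.031 + 0.115) = 0.44 / 0.146 = 3.0137
k* = 3.0137^(1/0.71) ≈ 4.7292
y* = (k*)^α = 4.7292^0.29 ≈ 1.5692

y* = 1.57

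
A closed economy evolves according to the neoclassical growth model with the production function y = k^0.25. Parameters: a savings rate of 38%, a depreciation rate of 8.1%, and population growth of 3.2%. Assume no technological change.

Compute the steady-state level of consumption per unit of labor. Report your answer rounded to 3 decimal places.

Steady state requires s·f(k) = (n + δ)·k, i.e. s·k^α = (n + δ)·k.
Rearranging, k^(1−α) = s / (n + δ).
k^0.75 = 0.38 / (0.032 + 0.081) = 0.38 / 0.113 = 3.3628
k* = 3.3628^(1/0.75) ≈ 5.0381
y* = (k*)^α = 5.0381^0.25 ≈ 1.4982
c* = (1 − s)·y* = (1 − 0.38) × 1.4982 ≈ 0.9289

c* = 0.929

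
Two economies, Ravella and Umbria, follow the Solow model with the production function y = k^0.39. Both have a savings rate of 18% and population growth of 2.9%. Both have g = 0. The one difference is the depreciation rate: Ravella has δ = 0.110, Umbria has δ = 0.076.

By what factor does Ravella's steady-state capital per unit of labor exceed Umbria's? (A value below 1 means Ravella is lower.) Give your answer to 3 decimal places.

ratio ≈ 0.631

Steady-state k* = [s/(n + δ)]^(1/(1−α)), so the ratio is [ (s_R/(n + δ)_R) / (s_U/(n + δ)_U) ]^1.6393.
s_R/(n + δ)_R = 0.18/0.139 = 1.2950; s_U/(n + δ)_U = 0.18/0.105 = 1.7143.
Ratio = (1.2950/1.7143)^1.6393 = 0.7554^1.6393 ≈ 0.6314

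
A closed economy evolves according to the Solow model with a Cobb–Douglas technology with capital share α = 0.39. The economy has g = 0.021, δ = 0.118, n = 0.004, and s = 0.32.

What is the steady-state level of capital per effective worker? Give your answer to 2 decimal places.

Steady state requires s·f(k) = (n + g + δ)·k, i.e. s·k^α = (n + g + δ)·k.
Rearranging, k^(1−α) = s / (n + g + δ).
k^0.61 = 0.32 / (0.004 + 0.021 + 0.118) = 0.32 / 0.143 = 2.2378
k* = 2.2378^(1/0.61) ≈ 3.7452

k* ≈ 3.75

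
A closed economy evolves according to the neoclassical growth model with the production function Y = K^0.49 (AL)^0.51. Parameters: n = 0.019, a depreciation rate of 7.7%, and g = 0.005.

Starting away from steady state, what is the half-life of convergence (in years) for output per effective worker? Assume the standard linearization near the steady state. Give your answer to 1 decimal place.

Near the steady state the convergence rate is λ = (1 − α)(n + g + δ).
λ = (1 − 0.49) × 0.101 = 0.51 × 0.101 = 0.05151
Half-life = ln 2 / λ = 0.6931 / 0.05151 ≈ 13.46 years

t_½ ≈ 13.5 years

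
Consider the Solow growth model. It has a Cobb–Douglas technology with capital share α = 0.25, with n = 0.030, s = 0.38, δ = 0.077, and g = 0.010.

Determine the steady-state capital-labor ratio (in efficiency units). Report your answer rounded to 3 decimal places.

k* = 4.810

In steady state, investment equals break-even investment: s·k^α = (n + g + δ)·k.
Rearranging, k^(1−α) = s / (n + g + δ).
k^0.75 = 0.38 / (0.030 + 0.010 + 0.077) = 0.38 / 0.117 = 3.2479
k* = 3.2479^(1/0.75) ≈ 4.8099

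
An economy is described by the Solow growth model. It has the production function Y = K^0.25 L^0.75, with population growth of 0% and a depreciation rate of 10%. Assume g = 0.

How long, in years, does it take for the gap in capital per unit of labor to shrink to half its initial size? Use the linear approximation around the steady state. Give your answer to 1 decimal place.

Near the steady state the convergence rate is λ = (1 − α)(n + δ).
λ = (1 − 0.25) × 0.100 = 0.75 × 0.100 = 0.0750
Half-life = ln 2 / λ = 0.6931 / 0.0750 ≈ 9.24 years

about 9.2 years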